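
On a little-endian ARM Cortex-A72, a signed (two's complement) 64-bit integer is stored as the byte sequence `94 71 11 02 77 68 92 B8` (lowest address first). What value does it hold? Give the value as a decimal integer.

In little-endian order the low byte comes first in memory.
Reassemble most-significant byte first: B8 92 68 77 02 11 71 94 → 0xB892687702117194.
Top bit is set, so as a signed 64-bit value this is 0xB892687702117194 − 2^64 = -5146936563785961068.

-5146936563785961068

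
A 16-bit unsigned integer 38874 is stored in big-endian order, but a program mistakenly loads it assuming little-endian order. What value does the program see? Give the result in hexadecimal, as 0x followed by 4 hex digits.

0xDA97

38874 in 16-bit hexadecimal is 0x97DA.
Stored big-endian, the bytes at ascending addresses are 97 DA.
Read back as little-endian, the first byte is least significant, giving 0xDA97.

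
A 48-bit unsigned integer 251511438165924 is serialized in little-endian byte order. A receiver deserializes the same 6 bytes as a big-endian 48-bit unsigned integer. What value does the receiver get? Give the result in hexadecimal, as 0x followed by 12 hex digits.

251511438165924 in 48-bit hexadecimal is 0xE4BF91EDC7A4.
Stored little-endian, the bytes at ascending addresses are A4 C7 ED 91 BF E4.
Read back as big-endian, the last byte is least significant, giving 0xA4C7ED91BFE4.

0xA4C7ED91BFE4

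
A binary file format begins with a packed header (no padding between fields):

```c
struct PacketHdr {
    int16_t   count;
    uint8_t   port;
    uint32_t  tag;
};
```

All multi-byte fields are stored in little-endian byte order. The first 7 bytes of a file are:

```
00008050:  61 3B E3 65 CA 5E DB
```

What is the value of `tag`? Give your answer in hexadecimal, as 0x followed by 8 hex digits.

0xDB5ECA65

`tag` follows `count` (2 B), `port` (1 B), so it starts at offset 2 + 1 = 3 and occupies 4 bytes.
Bytes at offsets 3..6: 65 CA 5E DB.
Little-endian: lowest address holds the least-significant byte.
Reassemble most-significant byte first: DB 5E CA 65 → 0xDB5ECA65.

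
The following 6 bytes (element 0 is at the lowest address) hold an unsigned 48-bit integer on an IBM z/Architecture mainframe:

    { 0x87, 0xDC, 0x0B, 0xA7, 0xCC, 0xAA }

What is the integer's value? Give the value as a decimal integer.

149379158101162

In big-endian order the high byte comes first in memory.
The bytes are already most-significant first: 0x87DC0BA7CCAA.
0x87DC0BA7CCAA = 149379158101162.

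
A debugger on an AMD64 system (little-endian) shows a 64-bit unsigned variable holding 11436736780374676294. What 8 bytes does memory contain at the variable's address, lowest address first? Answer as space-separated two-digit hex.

11436736780374676294 in hexadecimal, padded to 64 bits, is 0x9EB77381DFE09346.
Split into bytes (most-significant first): 9E B7 73 81 DF E0 93 46.
In little-endian order the low byte comes first in memory.
So at ascending addresses the bytes are 46 93 E0 DF 81 73 B7 9E.

46 93 E0 DF 81 73 B7 9E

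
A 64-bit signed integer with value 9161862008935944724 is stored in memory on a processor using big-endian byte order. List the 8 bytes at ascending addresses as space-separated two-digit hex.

9161862008935944724 in hexadecimal, padded to 64 bits, is 0x7F2578F49BC61214.
Split into bytes (most-significant first): 7F 25 78 F4 9B C6 12 14.
Big-endian: lowest address holds the most-significant byte.
So the memory order matches the most-significant-first order: 7F 25 78 F4 9B C6 12 14.

7F 25 78 F4 9B C6 12 14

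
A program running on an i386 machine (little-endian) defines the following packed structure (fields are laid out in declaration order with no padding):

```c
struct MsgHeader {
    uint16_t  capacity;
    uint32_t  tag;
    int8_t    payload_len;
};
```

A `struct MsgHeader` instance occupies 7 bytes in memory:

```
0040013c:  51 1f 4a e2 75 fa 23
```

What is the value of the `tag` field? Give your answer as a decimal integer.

4202029642

`tag` follows `capacity` (2 bytes), so it starts at byte offset 2 and occupies 4 bytes.
Bytes at offsets 2..5: 4A E2 75 FA.
In little-endian order the low byte comes first in memory.
Reassemble most-significant byte first: FA 75 E2 4A → 0xFA75E24A.
0xFA75E24A = 4202029642.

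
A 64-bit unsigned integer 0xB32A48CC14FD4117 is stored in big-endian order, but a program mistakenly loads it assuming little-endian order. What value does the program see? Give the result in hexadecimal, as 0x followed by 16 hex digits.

0x1741FD14CC482AB3

Stored big-endian, the bytes at ascending addresses are B3 2A 48 CC 14 FD 41 17.
Read back as little-endian, the first byte is least significant, giving 0x1741FD14CC482AB3.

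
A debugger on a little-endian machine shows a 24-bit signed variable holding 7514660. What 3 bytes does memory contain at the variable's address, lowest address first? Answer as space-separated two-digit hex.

24 AA 72

7514660 in hexadecimal, padded to 24 bits, is 0x72AA24.
Split into bytes (most-significant first): 72 AA 24.
In little-endian order the low byte comes first in memory.
So at ascending addresses the bytes are 24 AA 72.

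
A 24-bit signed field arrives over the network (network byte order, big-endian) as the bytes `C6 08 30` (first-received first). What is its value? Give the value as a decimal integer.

Big-endian stores the most-significant byte at the lowest address.
The bytes are already most-significant first: 0xC60830.
Top bit is set, so as a signed 24-bit value this is 0xC60830 − 2^24 = -3798992.

-3798992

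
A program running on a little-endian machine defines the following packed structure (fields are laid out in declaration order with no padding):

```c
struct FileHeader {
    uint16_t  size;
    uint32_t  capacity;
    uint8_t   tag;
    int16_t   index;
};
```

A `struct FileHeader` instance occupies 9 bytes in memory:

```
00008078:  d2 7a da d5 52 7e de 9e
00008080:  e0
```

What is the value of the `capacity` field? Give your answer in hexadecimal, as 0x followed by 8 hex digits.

0x7E52D5DA

`capacity` follows `size` (2 bytes), so it starts at byte offset 2 and occupies 4 bytes.
Bytes at offsets 2..5: DA D5 52 7E.
In little-endian order the low byte comes first in memory.
Reassemble most-significant byte first: 7E 52 D5 DA → 0x7E52D5DA.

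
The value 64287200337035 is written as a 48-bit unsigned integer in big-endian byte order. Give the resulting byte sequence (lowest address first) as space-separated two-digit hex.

64287200337035 in hexadecimal, padded to 48 bits, is 0x3A7807BD5C8B.
Split into bytes (most-significant first): 3A 78 07 BD 5C 8B.
Big-endian stores the most-significant byte at the lowest address.
So the memory order matches the most-significant-first order: 3A 78 07 BD 5C 8B.

3A 78 07 BD 5C 8B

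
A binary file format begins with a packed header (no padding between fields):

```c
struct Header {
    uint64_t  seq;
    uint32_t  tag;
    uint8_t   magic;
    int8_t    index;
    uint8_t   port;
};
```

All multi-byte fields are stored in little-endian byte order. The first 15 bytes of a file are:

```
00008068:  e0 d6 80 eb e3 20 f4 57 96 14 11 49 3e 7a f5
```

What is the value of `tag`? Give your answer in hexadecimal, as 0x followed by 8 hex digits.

0x49111496

`tag` follows `seq` (8 bytes), so it starts at byte offset 8 and occupies 4 bytes.
Bytes at offsets 8..11: 96 14 11 49.
In little-endian order the low byte comes first in memory.
Reassemble most-significant byte first: 49 11 14 96 → 0x49111496.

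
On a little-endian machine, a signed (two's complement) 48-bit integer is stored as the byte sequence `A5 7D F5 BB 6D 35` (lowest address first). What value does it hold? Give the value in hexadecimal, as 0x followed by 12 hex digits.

In little-endian order the low byte comes first in memory.
Reassemble most-significant byte first: 35 6D BB F5 7D A5 → 0x356DBBF57DA5.

0x356DBBF57DA5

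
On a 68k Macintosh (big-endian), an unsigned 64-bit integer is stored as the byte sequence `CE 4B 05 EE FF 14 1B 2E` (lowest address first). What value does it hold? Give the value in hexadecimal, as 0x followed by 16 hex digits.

0xCE4B05EEFF141B2E

Big-endian: lowest address holds the most-significant byte.
The bytes are already most-significant first: 0xCE4B05EEFF141B2E.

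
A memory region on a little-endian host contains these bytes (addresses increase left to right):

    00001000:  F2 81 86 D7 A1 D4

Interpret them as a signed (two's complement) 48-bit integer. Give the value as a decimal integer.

-47683405970958

Little-endian: lowest address holds the least-significant byte.
Reassemble most-significant byte first: D4 A1 D7 86 81 F2 → 0xD4A1D78681F2.
Top bit is set, so as a signed 48-bit value this is 0xD4A1D78681F2 − 2^48 = -47683405970958.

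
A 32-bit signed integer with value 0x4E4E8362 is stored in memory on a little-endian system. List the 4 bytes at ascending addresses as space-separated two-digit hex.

62 83 4E 4E

Split into bytes (most-significant first): 4E 4E 83 62.
Little-endian: lowest address holds the least-significant byte.
So at ascending addresses the bytes are 62 83 4E 4E.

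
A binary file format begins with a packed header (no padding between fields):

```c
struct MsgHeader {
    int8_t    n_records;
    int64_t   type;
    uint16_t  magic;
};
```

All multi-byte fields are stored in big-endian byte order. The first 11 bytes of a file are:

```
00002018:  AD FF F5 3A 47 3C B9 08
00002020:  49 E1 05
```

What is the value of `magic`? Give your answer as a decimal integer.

`magic` follows `n_records` (1 B), `type` (8 B), so it starts at offset 1 + 8 = 9 and occupies 2 bytes.
Bytes at offsets 9..10: E1 05.
Big-endian stores the most-significant byte at the lowest address.
The bytes are already most-significant first: 0xE105.
0xE105 = 57605.

57605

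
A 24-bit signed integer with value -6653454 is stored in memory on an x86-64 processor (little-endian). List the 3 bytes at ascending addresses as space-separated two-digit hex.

F2 79 9A

Two's complement of -6653454 in 24 bits: 6653454 = 0x65860E; invert → 0x9A79F1; add 1 → 0x9A79F2.
Split into bytes (most-significant first): 9A 79 F2.
In little-endian order the low byte comes first in memory.
So at ascending addresses the bytes are F2 79 9A.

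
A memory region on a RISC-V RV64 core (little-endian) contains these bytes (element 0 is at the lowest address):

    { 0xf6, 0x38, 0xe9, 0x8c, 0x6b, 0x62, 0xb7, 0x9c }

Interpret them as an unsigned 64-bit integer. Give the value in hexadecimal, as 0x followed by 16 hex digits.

In little-endian order the low byte comes first in memory.
Reassemble most-significant byte first: 9C B7 62 6B 8C E9 38 F6 → 0x9CB7626B8CE938F6.

0x9CB7626B8CE938F6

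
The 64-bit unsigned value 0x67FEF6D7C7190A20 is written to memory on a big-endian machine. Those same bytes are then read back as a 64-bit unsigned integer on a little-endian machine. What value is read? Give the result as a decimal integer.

2308686105093275239

Stored big-endian, the bytes at ascending addresses are 67 FE F6 D7 C7 19 0A 20.
Read back as little-endian, the first byte is least significant, giving 0x200A19C7D7F6FE67.
0x200A19C7D7F6FE67 = 2308686105093275239.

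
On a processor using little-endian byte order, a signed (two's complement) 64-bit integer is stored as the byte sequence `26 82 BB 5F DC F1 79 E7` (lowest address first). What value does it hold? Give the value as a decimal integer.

In little-endian order the low byte comes first in memory.
Reassemble most-significant byte first: E7 79 F1 DC 5F BB 82 26 → 0xE779F1DC5FBB8226.
Top bit is set, so as a signed 64-bit value this is 0xE779F1DC5FBB8226 − 2^64 = -1767115449964985818.

-1767115449964985818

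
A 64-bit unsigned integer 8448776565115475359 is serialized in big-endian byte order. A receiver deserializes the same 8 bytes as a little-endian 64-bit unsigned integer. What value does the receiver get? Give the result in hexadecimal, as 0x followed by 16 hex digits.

0x9F555ABE85154075

8448776565115475359 in 64-bit hexadecimal is 0x75401585BE5A559F.
Stored big-endian, the bytes at ascending addresses are 75 40 15 85 BE 5A 55 9F.
Read back as little-endian, the first byte is least significant, giving 0x9F555ABE85154075.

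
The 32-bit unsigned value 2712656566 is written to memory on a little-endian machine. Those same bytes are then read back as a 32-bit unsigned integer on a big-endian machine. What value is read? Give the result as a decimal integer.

3067785121

2712656566 in 32-bit hexadecimal is 0xA1AFDAB6.
Stored little-endian, the bytes at ascending addresses are B6 DA AF A1.
Read back as big-endian, the last byte is least significant, giving 0xB6DAAFA1.
0xB6DAAFA1 = 3067785121.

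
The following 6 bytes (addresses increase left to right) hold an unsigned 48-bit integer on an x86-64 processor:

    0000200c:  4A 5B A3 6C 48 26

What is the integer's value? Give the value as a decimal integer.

42092502145866

Little-endian: lowest address holds the least-significant byte.
Reassemble most-significant byte first: 26 48 6C A3 5B 4A → 0x26486CA35B4A.
0x26486CA35B4A = 42092502145866.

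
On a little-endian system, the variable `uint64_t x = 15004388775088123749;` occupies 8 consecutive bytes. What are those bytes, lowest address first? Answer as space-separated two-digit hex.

15004388775088123749 in hexadecimal, padded to 64 bits, is 0xD03A4C1822FC6F65.
Split into bytes (most-significant first): D0 3A 4C 18 22 FC 6F 65.
In little-endian order the low byte comes first in memory.
So at ascending addresses the bytes are 65 6F FC 22 18 4C 3A D0.

65 6F FC 22 18 4C 3A D0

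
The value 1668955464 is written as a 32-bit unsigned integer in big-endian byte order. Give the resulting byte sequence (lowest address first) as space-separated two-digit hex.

1668955464 in hexadecimal, padded to 32 bits, is 0x637A3D48.
Split into bytes (most-significant first): 63 7A 3D 48.
Big-endian stores the most-significant byte at the lowest address.
So the memory order matches the most-significant-first order: 63 7A 3D 48.

63 7A 3D 48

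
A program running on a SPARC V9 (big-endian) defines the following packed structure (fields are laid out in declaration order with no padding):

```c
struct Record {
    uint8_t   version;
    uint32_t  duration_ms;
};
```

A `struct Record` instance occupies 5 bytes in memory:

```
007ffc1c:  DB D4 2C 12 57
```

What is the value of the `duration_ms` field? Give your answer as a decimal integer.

3559658071

`duration_ms` follows `version` (1 byte), so it starts at byte offset 1 and occupies 4 bytes.
Bytes at offsets 1..4: D4 2C 12 57.
Big-endian: lowest address holds the most-significant byte.
The bytes are already most-significant first: 0xD42C1257.
0xD42C1257 = 3559658071.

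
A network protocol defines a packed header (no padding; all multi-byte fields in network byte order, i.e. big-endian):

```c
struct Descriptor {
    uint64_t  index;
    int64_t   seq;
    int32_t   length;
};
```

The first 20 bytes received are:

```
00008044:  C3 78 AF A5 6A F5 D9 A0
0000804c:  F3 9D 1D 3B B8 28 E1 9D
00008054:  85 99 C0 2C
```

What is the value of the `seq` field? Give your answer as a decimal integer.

`seq` follows `index` (8 bytes), so it starts at byte offset 8 and occupies 8 bytes.
Bytes at offsets 8..15: F3 9D 1D 3B B8 28 E1 9D.
In big-endian order the high byte comes first in memory.
The bytes are already most-significant first: 0xF39D1D3BB828E19D.
Top bit is set, so as a signed 64-bit value this is 0xF39D1D3BB828E19D − 2^64 = -892525008819527267.

-892525008819527267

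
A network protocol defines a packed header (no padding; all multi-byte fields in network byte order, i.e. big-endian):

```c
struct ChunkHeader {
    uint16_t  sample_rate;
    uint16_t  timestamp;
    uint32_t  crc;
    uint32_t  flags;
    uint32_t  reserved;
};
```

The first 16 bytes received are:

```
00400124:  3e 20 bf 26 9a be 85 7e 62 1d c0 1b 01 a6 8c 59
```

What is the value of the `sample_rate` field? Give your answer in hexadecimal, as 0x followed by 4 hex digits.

0x3E20

`sample_rate` is the first field, at byte offset 0, occupying 2 bytes.
Bytes at offsets 0..1: 3E 20.
In big-endian order the high byte comes first in memory.
The bytes are already most-significant first: 0x3E20.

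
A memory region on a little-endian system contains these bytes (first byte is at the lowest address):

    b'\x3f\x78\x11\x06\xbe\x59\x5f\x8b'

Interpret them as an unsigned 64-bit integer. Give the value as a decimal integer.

10042844366739961919

Little-endian stores the least-significant byte at the lowest address.
Reassemble most-significant byte first: 8B 5F 59 BE 06 11 78 3F → 0x8B5F59BE0611783F.
0x8B5F59BE0611783F = 10042844366739961919.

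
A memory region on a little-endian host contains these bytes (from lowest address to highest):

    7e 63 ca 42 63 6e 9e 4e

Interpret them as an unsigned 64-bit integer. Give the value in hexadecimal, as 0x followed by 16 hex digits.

0x4E9E6E6342CA637E

Little-endian: lowest address holds the least-significant byte.
Reassemble most-significant byte first: 4E 9E 6E 63 42 CA 63 7E → 0x4E9E6E6342CA637E.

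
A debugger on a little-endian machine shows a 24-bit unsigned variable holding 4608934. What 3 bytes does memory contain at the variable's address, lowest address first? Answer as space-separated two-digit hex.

4608934 in hexadecimal, padded to 24 bits, is 0x4653A6.
Split into bytes (most-significant first): 46 53 A6.
Little-endian stores the least-significant byte at the lowest address.
So at ascending addresses the bytes are A6 53 46.

A6 53 46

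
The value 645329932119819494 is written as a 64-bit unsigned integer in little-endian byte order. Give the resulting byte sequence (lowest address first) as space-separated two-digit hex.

E6 C4 ED 76 27 AC F4 08

645329932119819494 in hexadecimal, padded to 64 bits, is 0x08F4AC2776EDC4E6.
Split into bytes (most-significant first): 08 F4 AC 27 76 ED C4 E6.
In little-endian order the low byte comes first in memory.
So at ascending addresses the bytes are E6 C4 ED 76 27 AC F4 08.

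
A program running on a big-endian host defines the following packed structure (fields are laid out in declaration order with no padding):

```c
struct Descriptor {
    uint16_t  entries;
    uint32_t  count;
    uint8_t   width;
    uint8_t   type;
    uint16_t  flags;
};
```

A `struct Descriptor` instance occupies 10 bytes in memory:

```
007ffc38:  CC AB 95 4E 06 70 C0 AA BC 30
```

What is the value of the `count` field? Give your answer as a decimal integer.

2504918640

`count` follows `entries` (2 bytes), so it starts at byte offset 2 and occupies 4 bytes.
Bytes at offsets 2..5: 95 4E 06 70.
Big-endian stores the most-significant byte at the lowest address.
The bytes are already most-significant first: 0x954E0670.
0x954E0670 = 2504918640.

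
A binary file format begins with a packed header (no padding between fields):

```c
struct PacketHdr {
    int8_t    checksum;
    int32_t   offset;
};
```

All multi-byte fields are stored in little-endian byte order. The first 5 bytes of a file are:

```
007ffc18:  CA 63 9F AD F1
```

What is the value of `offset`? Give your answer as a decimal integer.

`offset` follows `checksum` (1 byte), so it starts at byte offset 1 and occupies 4 bytes.
Bytes at offsets 1..4: 63 9F AD F1.
Little-endian: lowest address holds the least-significant byte.
Reassemble most-significant byte first: F1 AD 9F 63 → 0xF1AD9F63.
Top bit is set, so as a signed 32-bit value this is 0xF1AD9F63 − 2^32 = -240279709.

-240279709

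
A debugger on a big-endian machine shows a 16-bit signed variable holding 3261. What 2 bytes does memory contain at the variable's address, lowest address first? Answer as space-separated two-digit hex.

0C BD

3261 in hexadecimal, padded to 16 bits, is 0x0CBD.
Split into bytes (most-significant first): 0C BD.
Big-endian stores the most-significant byte at the lowest address.
So the memory order matches the most-significant-first order: 0C BD.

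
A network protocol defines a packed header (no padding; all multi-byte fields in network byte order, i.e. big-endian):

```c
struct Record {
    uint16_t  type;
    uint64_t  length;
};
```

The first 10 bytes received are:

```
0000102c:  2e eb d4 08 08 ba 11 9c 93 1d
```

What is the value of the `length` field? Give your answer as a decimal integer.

`length` follows `type` (2 bytes), so it starts at byte offset 2 and occupies 8 bytes.
Bytes at offsets 2..9: D4 08 08 BA 11 9C 93 1D.
Big-endian stores the most-significant byte at the lowest address.
The bytes are already most-significant first: 0xD40808BA119C931D.
0xD40808BA119C931D = 15278471331106820893.

15278471331106820893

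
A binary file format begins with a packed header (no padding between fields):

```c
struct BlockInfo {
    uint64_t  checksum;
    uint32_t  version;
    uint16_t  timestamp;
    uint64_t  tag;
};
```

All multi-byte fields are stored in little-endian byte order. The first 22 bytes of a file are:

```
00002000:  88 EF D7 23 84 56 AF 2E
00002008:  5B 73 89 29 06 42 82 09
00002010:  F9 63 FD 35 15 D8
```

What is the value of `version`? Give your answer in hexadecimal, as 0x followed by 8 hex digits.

0x2989735B

`version` follows `checksum` (8 bytes), so it starts at byte offset 8 and occupies 4 bytes.
Bytes at offsets 8..11: 5B 73 89 29.
Little-endian stores the least-significant byte at the lowest address.
Reassemble most-significant byte first: 29 89 73 5B → 0x2989735B.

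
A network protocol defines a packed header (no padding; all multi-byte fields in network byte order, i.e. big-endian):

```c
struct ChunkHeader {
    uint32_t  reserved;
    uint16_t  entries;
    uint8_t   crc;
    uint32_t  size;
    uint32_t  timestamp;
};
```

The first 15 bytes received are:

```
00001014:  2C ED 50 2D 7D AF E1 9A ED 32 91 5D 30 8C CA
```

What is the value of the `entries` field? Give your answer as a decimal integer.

32175

`entries` follows `reserved` (4 bytes), so it starts at byte offset 4 and occupies 2 bytes.
Bytes at offsets 4..5: 7D AF.
Big-endian: lowest address holds the most-significant byte.
The bytes are already most-significant first: 0x7DAF.
0x7DAF = 32175.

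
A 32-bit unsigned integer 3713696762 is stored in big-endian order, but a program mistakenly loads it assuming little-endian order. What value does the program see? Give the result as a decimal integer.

3713696762 in 32-bit hexadecimal is 0xDD5A83FA.
Stored big-endian, the bytes at ascending addresses are DD 5A 83 FA.
Read back as little-endian, the first byte is least significant, giving 0xFA835ADD.
0xFA835ADD = 4202912477.

4202912477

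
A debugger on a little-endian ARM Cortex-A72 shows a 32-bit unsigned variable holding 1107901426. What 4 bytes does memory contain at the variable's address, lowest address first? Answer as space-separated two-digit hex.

1107901426 in hexadecimal, padded to 32 bits, is 0x42093BF2.
Split into bytes (most-significant first): 42 09 3B F2.
Little-endian: lowest address holds the least-significant byte.
So at ascending addresses the bytes are F2 3B 09 42.

F2 3B 09 42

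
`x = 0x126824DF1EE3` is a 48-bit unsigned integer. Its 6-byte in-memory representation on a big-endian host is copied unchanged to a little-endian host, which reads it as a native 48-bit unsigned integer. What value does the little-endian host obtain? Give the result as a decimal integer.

249721732229138

Stored big-endian, the bytes at ascending addresses are 12 68 24 DF 1E E3.
Read back as little-endian, the first byte is least significant, giving 0xE31EDF246812.
0xE31EDF246812 = 249721732229138.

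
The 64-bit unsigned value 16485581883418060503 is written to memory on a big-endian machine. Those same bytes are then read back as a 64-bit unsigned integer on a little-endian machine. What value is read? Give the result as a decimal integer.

16485581883418060503 in 64-bit hexadecimal is 0xE4C88D60ECBFA6D7.
Stored big-endian, the bytes at ascending addresses are E4 C8 8D 60 EC BF A6 D7.
Read back as little-endian, the first byte is least significant, giving 0xD7A6BFEC608DC8E4.
0xD7A6BFEC608DC8E4 = 15539318586241566948.

15539318586241566948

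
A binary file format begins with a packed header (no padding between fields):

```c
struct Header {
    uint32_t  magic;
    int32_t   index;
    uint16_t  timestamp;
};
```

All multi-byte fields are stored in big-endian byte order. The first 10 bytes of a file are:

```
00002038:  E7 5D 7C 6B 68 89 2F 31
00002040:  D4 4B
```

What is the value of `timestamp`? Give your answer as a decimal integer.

54347

`timestamp` follows `magic` (4 B), `index` (4 B), so it starts at offset 4 + 4 = 8 and occupies 2 bytes.
Bytes at offsets 8..9: D4 4B.
Big-endian stores the most-significant byte at the lowest address.
The bytes are already most-significant first: 0xD44B.
0xD44B = 54347.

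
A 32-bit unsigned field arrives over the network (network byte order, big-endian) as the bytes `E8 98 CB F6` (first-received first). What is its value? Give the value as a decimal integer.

Big-endian: lowest address holds the most-significant byte.
The bytes are already most-significant first: 0xE898CBF6.
0xE898CBF6 = 3902327798.

3902327798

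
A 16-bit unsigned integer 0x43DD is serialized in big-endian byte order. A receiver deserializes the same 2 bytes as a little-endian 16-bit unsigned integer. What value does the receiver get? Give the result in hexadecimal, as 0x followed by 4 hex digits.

Stored big-endian, the bytes at ascending addresses are 43 DD.
Read back as little-endian, the first byte is least significant, giving 0xDD43.

0xDD43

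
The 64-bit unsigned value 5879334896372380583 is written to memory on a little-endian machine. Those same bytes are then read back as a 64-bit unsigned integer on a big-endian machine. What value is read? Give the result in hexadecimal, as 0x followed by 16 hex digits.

5879334896372380583 in 64-bit hexadecimal is 0x519797F02DD573A7.
Stored little-endian, the bytes at ascending addresses are A7 73 D5 2D F0 97 97 51.
Read back as big-endian, the last byte is least significant, giving 0xA773D52DF0979751.

0xA773D52DF0979751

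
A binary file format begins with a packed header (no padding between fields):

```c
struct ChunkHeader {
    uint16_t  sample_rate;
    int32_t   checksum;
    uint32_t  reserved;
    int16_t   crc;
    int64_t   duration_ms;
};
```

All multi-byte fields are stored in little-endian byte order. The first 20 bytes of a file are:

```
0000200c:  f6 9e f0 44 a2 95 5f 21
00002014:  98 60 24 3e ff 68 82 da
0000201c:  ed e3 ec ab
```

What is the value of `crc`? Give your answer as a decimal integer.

15908

`crc` follows `sample_rate` (2 B), `checksum` (4 B), `reserved` (4 B), so it starts at offset 2 + 4 + 4 = 10 and occupies 2 bytes.
Bytes at offsets 10..11: 24 3E.
Little-endian: lowest address holds the least-significant byte.
Reassemble most-significant byte first: 3E 24 → 0x3E24.
0x3E24 = 15908.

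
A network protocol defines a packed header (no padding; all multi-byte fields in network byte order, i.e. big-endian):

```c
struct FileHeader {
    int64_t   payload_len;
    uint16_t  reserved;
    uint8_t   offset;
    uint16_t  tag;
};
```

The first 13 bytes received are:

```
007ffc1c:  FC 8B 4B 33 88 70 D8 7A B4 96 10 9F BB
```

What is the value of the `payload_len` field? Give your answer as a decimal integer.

-249022669684418438

`payload_len` is the first field, at byte offset 0, occupying 8 bytes.
Bytes at offsets 0..7: FC 8B 4B 33 88 70 D8 7A.
Big-endian stores the most-significant byte at the lowest address.
The bytes are already most-significant first: 0xFC8B4B338870D87A.
Top bit is set, so as a signed 64-bit value this is 0xFC8B4B338870D87A − 2^64 = -249022669684418438.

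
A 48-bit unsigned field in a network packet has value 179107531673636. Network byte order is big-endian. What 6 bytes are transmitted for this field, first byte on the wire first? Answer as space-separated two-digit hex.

A2 E5 B8 CD 50 24

179107531673636 in hexadecimal, padded to 48 bits, is 0xA2E5B8CD5024.
Split into bytes (most-significant first): A2 E5 B8 CD 50 24.
In big-endian order the high byte comes first in memory.
So the memory order matches the most-significant-first order: A2 E5 B8 CD 50 24.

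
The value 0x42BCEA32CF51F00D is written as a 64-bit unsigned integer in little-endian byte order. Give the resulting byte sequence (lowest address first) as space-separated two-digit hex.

Split into bytes (most-significant first): 42 BC EA 32 CF 51 F0 0D.
Little-endian: lowest address holds the least-significant byte.
So at ascending addresses the bytes are 0D F0 51 CF 32 EA BC 42.

0D F0 51 CF 32 EA BC 42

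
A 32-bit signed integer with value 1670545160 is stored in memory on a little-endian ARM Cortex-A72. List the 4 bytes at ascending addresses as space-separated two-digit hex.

1670545160 in hexadecimal, padded to 32 bits, is 0x63927F08.
Split into bytes (most-significant first): 63 92 7F 08.
In little-endian order the low byte comes first in memory.
So at ascending addresses the bytes are 08 7F 92 63.

08 7F 92 63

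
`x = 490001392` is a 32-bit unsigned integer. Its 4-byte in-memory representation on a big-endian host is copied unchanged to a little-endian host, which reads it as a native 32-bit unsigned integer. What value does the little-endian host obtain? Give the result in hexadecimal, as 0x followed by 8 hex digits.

490001392 in 32-bit hexadecimal is 0x1D34D3F0.
Stored big-endian, the bytes at ascending addresses are 1D 34 D3 F0.
Read back as little-endian, the first byte is least significant, giving 0xF0D3341D.

0xF0D3341D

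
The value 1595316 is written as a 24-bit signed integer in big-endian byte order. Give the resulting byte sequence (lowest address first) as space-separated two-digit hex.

18 57 B4

1595316 in hexadecimal, padded to 24 bits, is 0x1857B4.
Split into bytes (most-significant first): 18 57 B4.
Big-endian stores the most-significant byte at the lowest address.
So the memory order matches the most-significant-first order: 18 57 B4.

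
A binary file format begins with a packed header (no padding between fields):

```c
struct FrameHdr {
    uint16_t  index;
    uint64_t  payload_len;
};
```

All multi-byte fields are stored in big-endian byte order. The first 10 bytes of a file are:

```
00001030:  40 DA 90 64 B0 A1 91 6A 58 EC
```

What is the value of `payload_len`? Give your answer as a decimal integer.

10404635247108577516

`payload_len` follows `index` (2 bytes), so it starts at byte offset 2 and occupies 8 bytes.
Bytes at offsets 2..9: 90 64 B0 A1 91 6A 58 EC.
Big-endian stores the most-significant byte at the lowest address.
The bytes are already most-significant first: 0x9064B0A1916A58EC.
0x9064B0A1916A58EC = 10404635247108577516.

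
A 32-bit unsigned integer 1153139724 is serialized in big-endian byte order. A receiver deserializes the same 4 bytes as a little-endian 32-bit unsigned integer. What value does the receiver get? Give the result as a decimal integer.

1153139724 in 32-bit hexadecimal is 0x44BB840C.
Stored big-endian, the bytes at ascending addresses are 44 BB 84 0C.
Read back as little-endian, the first byte is least significant, giving 0x0C84BB44.
0x0C84BB44 = 210025284.

210025284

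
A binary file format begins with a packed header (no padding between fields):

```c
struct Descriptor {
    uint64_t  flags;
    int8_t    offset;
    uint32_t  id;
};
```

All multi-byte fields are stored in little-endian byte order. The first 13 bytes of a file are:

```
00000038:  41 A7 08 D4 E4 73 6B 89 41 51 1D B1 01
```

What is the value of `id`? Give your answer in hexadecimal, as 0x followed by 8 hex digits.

0x01B11D51

`id` follows `flags` (8 B), `offset` (1 B), so it starts at offset 8 + 1 = 9 and occupies 4 bytes.
Bytes at offsets 9..12: 51 1D B1 01.
Little-endian: lowest address holds the least-significant byte.
Reassemble most-significant byte first: 01 B1 1D 51 → 0x01B11D51.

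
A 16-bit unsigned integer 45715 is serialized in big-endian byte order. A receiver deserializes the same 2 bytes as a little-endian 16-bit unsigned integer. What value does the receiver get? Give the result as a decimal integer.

37810

45715 in 16-bit hexadecimal is 0xB293.
Stored big-endian, the bytes at ascending addresses are B2 93.
Read back as little-endian, the first byte is least significant, giving 0x93B2.
0x93B2 = 37810.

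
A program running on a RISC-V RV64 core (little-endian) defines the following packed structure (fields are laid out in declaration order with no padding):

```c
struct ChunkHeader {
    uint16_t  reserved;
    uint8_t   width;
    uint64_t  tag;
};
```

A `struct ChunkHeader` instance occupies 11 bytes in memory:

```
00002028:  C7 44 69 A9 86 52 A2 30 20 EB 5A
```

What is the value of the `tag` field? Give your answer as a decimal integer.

6551365476194354857

`tag` follows `reserved` (2 B), `width` (1 B), so it starts at offset 2 + 1 = 3 and occupies 8 bytes.
Bytes at offsets 3..10: A9 86 52 A2 30 20 EB 5A.
In little-endian order the low byte comes first in memory.
Reassemble most-significant byte first: 5A EB 20 30 A2 52 86 A9 → 0x5AEB2030A25286A9.
0x5AEB2030A25286A9 = 6551365476194354857.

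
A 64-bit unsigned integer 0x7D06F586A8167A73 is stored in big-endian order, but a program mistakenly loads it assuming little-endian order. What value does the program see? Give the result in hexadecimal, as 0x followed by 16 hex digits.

0x737A16A886F5067D

Stored big-endian, the bytes at ascending addresses are 7D 06 F5 86 A8 16 7A 73.
Read back as little-endian, the first byte is least significant, giving 0x737A16A886F5067D.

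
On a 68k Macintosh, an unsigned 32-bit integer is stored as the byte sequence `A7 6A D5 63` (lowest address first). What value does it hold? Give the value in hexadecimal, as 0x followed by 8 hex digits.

Big-endian stores the most-significant byte at the lowest address.
The bytes are already most-significant first: 0xA76AD563.

0xA76AD563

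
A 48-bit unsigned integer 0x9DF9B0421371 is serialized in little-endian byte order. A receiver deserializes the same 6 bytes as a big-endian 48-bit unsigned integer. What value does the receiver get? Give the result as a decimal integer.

124327537211805

Stored little-endian, the bytes at ascending addresses are 71 13 42 B0 F9 9D.
Read back as big-endian, the last byte is least significant, giving 0x711342B0F99D.
0x711342B0F99D = 124327537211805.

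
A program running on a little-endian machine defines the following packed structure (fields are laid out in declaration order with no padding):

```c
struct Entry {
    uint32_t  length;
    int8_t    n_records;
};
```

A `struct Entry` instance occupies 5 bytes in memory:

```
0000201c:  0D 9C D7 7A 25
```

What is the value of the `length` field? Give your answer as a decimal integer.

`length` is the first field, at byte offset 0, occupying 4 bytes.
Bytes at offsets 0..3: 0D 9C D7 7A.
Little-endian: lowest address holds the least-significant byte.
Reassemble most-significant byte first: 7A D7 9C 0D → 0x7AD79C0D.
0x7AD79C0D = 2060950541.

2060950541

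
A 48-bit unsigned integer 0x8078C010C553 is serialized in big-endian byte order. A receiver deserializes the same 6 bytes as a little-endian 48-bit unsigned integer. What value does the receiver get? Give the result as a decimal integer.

Stored big-endian, the bytes at ascending addresses are 80 78 C0 10 C5 53.
Read back as little-endian, the first byte is least significant, giving 0x53C510C07880.
0x53C510C07880 = 92105854711936.

92105854711936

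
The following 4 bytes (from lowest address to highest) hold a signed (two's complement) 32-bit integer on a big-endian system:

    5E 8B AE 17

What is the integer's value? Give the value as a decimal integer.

1586212375

Big-endian stores the most-significant byte at the lowest address.
The bytes are already most-significant first: 0x5E8BAE17.
0x5E8BAE17 = 1586212375.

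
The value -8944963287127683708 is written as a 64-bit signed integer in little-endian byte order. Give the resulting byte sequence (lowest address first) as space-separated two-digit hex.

Two's complement of -8944963287127683708 in 64 bits: 8944963287127683708 = 0x7C22E4B79A27F27C; invert → 0x83DD1B4865D80D83; add 1 → 0x83DD1B4865D80D84.
Split into bytes (most-significant first): 83 DD 1B 48 65 D8 0D 84.
In little-endian order the low byte comes first in memory.
So at ascending addresses the bytes are 84 0D D8 65 48 1B DD 83.

84 0D D8 65 48 1B DD 83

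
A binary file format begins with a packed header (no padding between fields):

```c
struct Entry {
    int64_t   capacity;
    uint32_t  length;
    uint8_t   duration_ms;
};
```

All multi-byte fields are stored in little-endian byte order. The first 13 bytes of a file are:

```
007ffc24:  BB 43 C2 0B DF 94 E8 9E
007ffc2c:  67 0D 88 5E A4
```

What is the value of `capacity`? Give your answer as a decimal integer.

`capacity` is the first field, at byte offset 0, occupying 8 bytes.
Bytes at offsets 0..7: BB 43 C2 0B DF 94 E8 9E.
In little-endian order the low byte comes first in memory.
Reassemble most-significant byte first: 9E E8 94 DF 0B C2 43 BB → 0x9EE894DF0BC243BB.
Top bit is set, so as a signed 64-bit value this is 0x9EE894DF0BC243BB − 2^64 = -6996178335424166981.

-6996178335424166981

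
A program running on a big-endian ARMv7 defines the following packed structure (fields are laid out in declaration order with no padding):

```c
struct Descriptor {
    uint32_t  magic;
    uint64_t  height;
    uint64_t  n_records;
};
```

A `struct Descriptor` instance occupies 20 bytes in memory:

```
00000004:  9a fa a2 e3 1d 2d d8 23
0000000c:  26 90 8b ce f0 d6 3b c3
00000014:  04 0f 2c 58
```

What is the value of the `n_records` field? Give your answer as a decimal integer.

17354123922891549784

`n_records` follows `magic` (4 B), `height` (8 B), so it starts at offset 4 + 8 = 12 and occupies 8 bytes.
Bytes at offsets 12..19: F0 D6 3B C3 04 0F 2C 58.
In big-endian order the high byte comes first in memory.
The bytes are already most-significant first: 0xF0D63BC3040F2C58.
0xF0D63BC3040F2C58 = 17354123922891549784.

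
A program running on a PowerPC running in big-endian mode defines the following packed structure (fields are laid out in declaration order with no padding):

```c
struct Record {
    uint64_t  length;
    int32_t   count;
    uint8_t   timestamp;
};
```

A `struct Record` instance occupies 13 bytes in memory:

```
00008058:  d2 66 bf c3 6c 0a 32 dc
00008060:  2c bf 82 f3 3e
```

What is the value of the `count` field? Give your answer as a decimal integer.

750748403

`count` follows `length` (8 bytes), so it starts at byte offset 8 and occupies 4 bytes.
Bytes at offsets 8..11: 2C BF 82 F3.
Big-endian: lowest address holds the most-significant byte.
The bytes are already most-significant first: 0x2CBF82F3.
0x2CBF82F3 = 750748403.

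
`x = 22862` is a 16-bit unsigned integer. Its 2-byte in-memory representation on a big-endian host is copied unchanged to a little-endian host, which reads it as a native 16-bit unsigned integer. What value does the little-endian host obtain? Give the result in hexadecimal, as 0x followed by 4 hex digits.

0x4E59

22862 in 16-bit hexadecimal is 0x594E.
Stored big-endian, the bytes at ascending addresses are 59 4E.
Read back as little-endian, the first byte is least significant, giving 0x4E59.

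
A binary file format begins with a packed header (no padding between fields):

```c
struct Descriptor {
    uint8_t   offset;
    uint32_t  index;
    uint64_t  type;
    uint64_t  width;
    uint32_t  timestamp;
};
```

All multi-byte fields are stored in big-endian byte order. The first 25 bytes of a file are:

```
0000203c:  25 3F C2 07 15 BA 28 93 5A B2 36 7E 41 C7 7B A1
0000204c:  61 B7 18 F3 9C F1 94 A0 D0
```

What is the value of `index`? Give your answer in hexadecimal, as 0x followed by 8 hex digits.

`index` follows `offset` (1 byte), so it starts at byte offset 1 and occupies 4 bytes.
Bytes at offsets 1..4: 3F C2 07 15.
Big-endian stores the most-significant byte at the lowest address.
The bytes are already most-significant first: 0x3FC20715.

0x3FC20715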